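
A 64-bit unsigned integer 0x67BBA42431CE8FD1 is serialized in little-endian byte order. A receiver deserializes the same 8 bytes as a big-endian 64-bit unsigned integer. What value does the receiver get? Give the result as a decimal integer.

Stored little-endian, the bytes at ascending addresses are D1 8F CE 31 24 A4 BB 67.
Read back as big-endian, the last byte is least significant, giving 0xD18FCE3124A4BB67.
0xD18FCE3124A4BB67 = 15100514786060057447.

15100514786060057447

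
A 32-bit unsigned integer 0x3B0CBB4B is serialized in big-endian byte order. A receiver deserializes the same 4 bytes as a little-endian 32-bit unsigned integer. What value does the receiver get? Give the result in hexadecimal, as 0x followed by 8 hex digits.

Stored big-endian, the bytes at ascending addresses are 3B 0C BB 4B.
Read back as little-endian, the first byte is least significant, giving 0x4BBB0C3B.

0x4BBB0C3B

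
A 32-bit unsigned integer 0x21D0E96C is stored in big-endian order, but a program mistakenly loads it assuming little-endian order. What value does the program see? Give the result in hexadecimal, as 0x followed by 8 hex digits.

0x6CE9D021

Stored big-endian, the bytes at ascending addresses are 21 D0 E9 6C.
Read back as little-endian, the first byte is least significant, giving 0x6CE9D021.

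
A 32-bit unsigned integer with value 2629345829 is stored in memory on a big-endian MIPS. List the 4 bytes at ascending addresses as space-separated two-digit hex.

9C B8 A2 25

2629345829 in hexadecimal, padded to 32 bits, is 0x9CB8A225.
Split into bytes (most-significant first): 9C B8 A2 25.
Big-endian stores the most-significant byte at the lowest address.
So the memory order matches the most-significant-first order: 9C B8 A2 25.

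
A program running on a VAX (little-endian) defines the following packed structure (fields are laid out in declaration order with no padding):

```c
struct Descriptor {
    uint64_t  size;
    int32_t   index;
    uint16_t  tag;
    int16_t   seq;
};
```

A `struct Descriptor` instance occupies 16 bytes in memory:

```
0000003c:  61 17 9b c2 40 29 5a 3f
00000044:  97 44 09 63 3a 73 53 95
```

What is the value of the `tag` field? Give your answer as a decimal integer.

`tag` follows `size` (8 B), `index` (4 B), so it starts at offset 8 + 4 = 12 and occupies 2 bytes.
Bytes at offsets 12..13: 3A 73.
In little-endian order the low byte comes first in memory.
Reassemble most-significant byte first: 73 3A → 0x733A.
0x733A = 29498.

29498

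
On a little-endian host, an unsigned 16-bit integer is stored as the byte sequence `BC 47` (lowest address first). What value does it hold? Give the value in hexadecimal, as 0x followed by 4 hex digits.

Little-endian stores the least-significant byte at the lowest address.
Reassemble most-significant byte first: 47 BC → 0x47BC.

0x47BC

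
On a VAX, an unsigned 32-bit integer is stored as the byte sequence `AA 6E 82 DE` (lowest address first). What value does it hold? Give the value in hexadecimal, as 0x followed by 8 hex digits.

Little-endian stores the least-significant byte at the lowest address.
Reassemble most-significant byte first: DE 82 6E AA → 0xDE826EAA.

0xDE826EAA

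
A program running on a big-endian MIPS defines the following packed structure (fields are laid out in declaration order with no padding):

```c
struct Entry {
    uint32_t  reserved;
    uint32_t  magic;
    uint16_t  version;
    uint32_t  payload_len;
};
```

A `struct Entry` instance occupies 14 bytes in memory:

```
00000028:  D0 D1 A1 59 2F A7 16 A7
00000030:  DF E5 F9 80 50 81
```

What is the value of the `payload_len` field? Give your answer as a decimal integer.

`payload_len` follows `reserved` (4 B), `magic` (4 B), `version` (2 B), so it starts at offset 4 + 4 + 2 = 10 and occupies 4 bytes.
Bytes at offsets 10..13: F9 80 50 81.
Big-endian: lowest address holds the most-significant byte.
The bytes are already most-significant first: 0xF9805081.
0xF9805081 = 4185936001.

4185936001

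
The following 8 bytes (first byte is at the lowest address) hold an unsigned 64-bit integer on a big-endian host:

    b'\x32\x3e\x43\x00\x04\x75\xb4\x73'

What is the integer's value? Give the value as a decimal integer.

3620404817806341235

Big-endian stores the most-significant byte at the lowest address.
The bytes are already most-significant first: 0x323E43000475B473.
0x323E43000475B473 = 3620404817806341235.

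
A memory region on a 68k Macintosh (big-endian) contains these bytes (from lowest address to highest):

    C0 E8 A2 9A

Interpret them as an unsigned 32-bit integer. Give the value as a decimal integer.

Big-endian stores the most-significant byte at the lowest address.
The bytes are already most-significant first: 0xC0E8A29A.
0xC0E8A29A = 3236471450.

3236471450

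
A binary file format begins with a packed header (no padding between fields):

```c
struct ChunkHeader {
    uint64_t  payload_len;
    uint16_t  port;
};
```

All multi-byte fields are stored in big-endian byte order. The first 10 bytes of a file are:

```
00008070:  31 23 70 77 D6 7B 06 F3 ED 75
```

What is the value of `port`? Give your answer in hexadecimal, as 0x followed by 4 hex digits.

`port` follows `payload_len` (8 bytes), so it starts at byte offset 8 and occupies 2 bytes.
Bytes at offsets 8..9: ED 75.
Big-endian stores the most-significant byte at the lowest address.
The bytes are already most-significant first: 0xED75.

0xED75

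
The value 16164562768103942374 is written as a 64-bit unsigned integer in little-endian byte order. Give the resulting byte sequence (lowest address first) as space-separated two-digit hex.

16164562768103942374 in hexadecimal, padded to 64 bits, is 0xE0541031AE5728E6.
Split into bytes (most-significant first): E0 54 10 31 AE 57 28 E6.
Little-endian: lowest address holds the least-significant byte.
So at ascending addresses the bytes are E6 28 57 AE 31 10 54 E0.

E6 28 57 AE 31 10 54 E0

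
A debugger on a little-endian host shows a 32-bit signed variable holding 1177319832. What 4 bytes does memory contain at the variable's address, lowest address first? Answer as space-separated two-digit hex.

1177319832 in hexadecimal, padded to 32 bits, is 0x462C7998.
Split into bytes (most-significant first): 46 2C 79 98.
Little-endian: lowest address holds the least-significant byte.
So at ascending addresses the bytes are 98 79 2C 46.

98 79 2C 46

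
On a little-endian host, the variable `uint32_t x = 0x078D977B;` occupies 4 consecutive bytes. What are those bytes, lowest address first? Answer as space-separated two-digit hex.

Split into bytes (most-significant first): 07 8D 97 7B.
In little-endian order the low byte comes first in memory.
So at ascending addresses the bytes are 7B 97 8D 07.

7B 97 8D 07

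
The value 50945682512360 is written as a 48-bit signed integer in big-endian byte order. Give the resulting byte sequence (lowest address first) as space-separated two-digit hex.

2E 55 B7 4F 19 E8

50945682512360 in hexadecimal, padded to 48 bits, is 0x2E55B74F19E8.
Split into bytes (most-significant first): 2E 55 B7 4F 19 E8.
Big-endian stores the most-significant byte at the lowest address.
So the memory order matches the most-significant-first order: 2E 55 B7 4F 19 E8.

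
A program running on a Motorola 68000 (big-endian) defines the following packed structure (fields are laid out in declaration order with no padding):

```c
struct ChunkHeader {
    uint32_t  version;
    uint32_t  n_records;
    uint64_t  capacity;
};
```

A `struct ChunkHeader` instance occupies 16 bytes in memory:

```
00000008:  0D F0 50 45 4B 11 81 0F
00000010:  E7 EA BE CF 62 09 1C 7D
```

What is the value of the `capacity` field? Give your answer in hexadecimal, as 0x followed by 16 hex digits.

`capacity` follows `version` (4 B), `n_records` (4 B), so it starts at offset 4 + 4 = 8 and occupies 8 bytes.
Bytes at offsets 8..15: E7 EA BE CF 62 09 1C 7D.
Big-endian stores the most-significant byte at the lowest address.
The bytes are already most-significant first: 0xE7EABECF62091C7D.

0xE7EABECF62091C7D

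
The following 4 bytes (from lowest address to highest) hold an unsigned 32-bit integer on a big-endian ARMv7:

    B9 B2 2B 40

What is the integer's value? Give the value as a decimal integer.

3115461440

Big-endian stores the most-significant byte at the lowest address.
The bytes are already most-significant first: 0xB9B22B40.
0xB9B22B40 = 3115461440.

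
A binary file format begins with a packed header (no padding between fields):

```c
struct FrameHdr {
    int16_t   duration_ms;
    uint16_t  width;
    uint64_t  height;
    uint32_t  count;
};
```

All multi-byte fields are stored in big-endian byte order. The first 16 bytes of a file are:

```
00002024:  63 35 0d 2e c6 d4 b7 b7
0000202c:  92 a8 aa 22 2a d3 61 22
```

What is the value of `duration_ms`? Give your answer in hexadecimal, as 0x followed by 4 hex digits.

0x6335

`duration_ms` is the first field, at byte offset 0, occupying 2 bytes.
Bytes at offsets 0..1: 63 35.
In big-endian order the high byte comes first in memory.
The bytes are already most-significant first: 0x6335.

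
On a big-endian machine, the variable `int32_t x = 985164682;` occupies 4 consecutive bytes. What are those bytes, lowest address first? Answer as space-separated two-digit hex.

3A B8 6B 8A

985164682 in hexadecimal, padded to 32 bits, is 0x3AB86B8A.
Split into bytes (most-significant first): 3A B8 6B 8A.
In big-endian order the high byte comes first in memory.
So the memory order matches the most-significant-first order: 3A B8 6B 8A.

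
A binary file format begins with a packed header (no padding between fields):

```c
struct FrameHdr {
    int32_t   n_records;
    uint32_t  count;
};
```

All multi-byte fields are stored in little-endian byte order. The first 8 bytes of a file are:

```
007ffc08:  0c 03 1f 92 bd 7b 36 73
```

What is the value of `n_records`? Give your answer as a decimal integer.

-1843461364

`n_records` is the first field, at byte offset 0, occupying 4 bytes.
Bytes at offsets 0..3: 0C 03 1F 92.
Little-endian stores the least-significant byte at the lowest address.
Reassemble most-significant byte first: 92 1F 03 0C → 0x921F030C.
Top bit is set, so as a signed 32-bit value this is 0x921F030C − 2^32 = -1843461364.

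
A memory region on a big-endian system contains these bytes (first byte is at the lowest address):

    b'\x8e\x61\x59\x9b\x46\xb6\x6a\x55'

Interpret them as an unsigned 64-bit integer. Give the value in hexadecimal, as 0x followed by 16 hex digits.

0x8E61599B46B66A55

In big-endian order the high byte comes first in memory.
The bytes are already most-significant first: 0x8E61599B46B66A55.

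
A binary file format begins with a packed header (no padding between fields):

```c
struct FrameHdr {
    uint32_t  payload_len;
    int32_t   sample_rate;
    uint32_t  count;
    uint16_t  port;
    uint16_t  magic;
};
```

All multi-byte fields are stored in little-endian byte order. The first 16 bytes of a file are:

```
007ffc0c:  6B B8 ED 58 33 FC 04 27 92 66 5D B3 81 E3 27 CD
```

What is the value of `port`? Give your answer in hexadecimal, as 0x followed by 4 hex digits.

0xE381

`port` follows `payload_len` (4 B), `sample_rate` (4 B), `count` (4 B), so it starts at offset 4 + 4 + 4 = 12 and occupies 2 bytes.
Bytes at offsets 12..13: 81 E3.
In little-endian order the low byte comes first in memory.
Reassemble most-significant byte first: E3 81 → 0xE381.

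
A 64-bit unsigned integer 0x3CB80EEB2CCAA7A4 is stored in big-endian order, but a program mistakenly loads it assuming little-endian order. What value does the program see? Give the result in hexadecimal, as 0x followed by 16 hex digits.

0xA4A7CA2CEB0EB83C

Stored big-endian, the bytes at ascending addresses are 3C B8 0E EB 2C CA A7 A4.
Read back as little-endian, the first byte is least significant, giving 0xA4A7CA2CEB0EB83C.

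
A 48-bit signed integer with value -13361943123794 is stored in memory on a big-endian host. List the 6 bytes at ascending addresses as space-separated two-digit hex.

F3 D8 EE 20 68 AE

Two's complement of -13361943123794 in 48 bits: 13361943123794 = 0x0C2711DF9752; invert → 0xF3D8EE2068AD; add 1 → 0xF3D8EE2068AE.
Split into bytes (most-significant first): F3 D8 EE 20 68 AE.
Big-endian stores the most-significant byte at the lowest address.
So the memory order matches the most-significant-first order: F3 D8 EE 20 68 AE.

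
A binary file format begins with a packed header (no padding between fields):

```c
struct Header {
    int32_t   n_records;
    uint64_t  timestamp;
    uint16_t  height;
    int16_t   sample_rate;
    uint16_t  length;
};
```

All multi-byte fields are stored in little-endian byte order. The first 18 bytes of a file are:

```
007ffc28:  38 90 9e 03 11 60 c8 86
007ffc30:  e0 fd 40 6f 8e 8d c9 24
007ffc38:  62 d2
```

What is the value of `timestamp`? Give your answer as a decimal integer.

8016686477495263249

`timestamp` follows `n_records` (4 bytes), so it starts at byte offset 4 and occupies 8 bytes.
Bytes at offsets 4..11: 11 60 C8 86 E0 FD 40 6F.
In little-endian order the low byte comes first in memory.
Reassemble most-significant byte first: 6F 40 FD E0 86 C8 60 11 → 0x6F40FDE086C86011.
0x6F40FDE086C86011 = 8016686477495263249.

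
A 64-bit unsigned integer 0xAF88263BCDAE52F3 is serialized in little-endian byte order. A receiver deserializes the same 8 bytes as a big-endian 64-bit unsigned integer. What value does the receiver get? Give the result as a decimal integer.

17533268495790672047

Stored little-endian, the bytes at ascending addresses are F3 52 AE CD 3B 26 88 AF.
Read back as big-endian, the last byte is least significant, giving 0xF352AECD3B2688AF.
0xF352AECD3B2688AF = 17533268495790672047.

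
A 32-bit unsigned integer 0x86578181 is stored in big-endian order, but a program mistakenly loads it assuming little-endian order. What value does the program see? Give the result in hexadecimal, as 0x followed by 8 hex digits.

0x81815786

Stored big-endian, the bytes at ascending addresses are 86 57 81 81.
Read back as little-endian, the first byte is least significant, giving 0x81815786.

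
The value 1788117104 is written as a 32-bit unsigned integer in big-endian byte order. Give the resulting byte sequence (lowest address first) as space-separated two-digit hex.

6A 94 80 70

1788117104 in hexadecimal, padded to 32 bits, is 0x6A948070.
Split into bytes (most-significant first): 6A 94 80 70.
Big-endian: lowest address holds the most-significant byte.
So the memory order matches the most-significant-first order: 6A 94 80 70.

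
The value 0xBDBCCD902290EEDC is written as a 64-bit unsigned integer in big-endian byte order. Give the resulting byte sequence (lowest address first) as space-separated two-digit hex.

BD BC CD 90 22 90 EE DC

Split into bytes (most-significant first): BD BC CD 90 22 90 EE DC.
In big-endian order the high byte comes first in memory.
So the memory order matches the most-significant-first order: BD BC CD 90 22 90 EE DC.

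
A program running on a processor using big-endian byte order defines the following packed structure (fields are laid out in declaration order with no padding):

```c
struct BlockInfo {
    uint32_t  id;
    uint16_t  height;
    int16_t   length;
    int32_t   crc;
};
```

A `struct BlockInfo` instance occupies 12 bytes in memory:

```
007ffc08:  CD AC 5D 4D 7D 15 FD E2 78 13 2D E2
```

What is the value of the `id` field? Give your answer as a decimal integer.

3450625357

`id` is the first field, at byte offset 0, occupying 4 bytes.
Bytes at offsets 0..3: CD AC 5D 4D.
Big-endian: lowest address holds the most-significant byte.
The bytes are already most-significant first: 0xCDAC5D4D.
0xCDAC5D4D = 3450625357.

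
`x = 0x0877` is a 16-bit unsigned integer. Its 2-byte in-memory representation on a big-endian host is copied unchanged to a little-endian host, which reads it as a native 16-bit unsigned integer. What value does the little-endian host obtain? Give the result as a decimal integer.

Stored big-endian, the bytes at ascending addresses are 08 77.
Read back as little-endian, the first byte is least significant, giving 0x7708.
0x7708 = 30472.

30472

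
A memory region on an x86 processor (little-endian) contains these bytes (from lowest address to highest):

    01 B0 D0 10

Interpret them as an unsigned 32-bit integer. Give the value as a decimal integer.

Little-endian stores the least-significant byte at the lowest address.
Reassemble most-significant byte first: 10 D0 B0 01 → 0x10D0B001.
0x10D0B001 = 282112001.

282112001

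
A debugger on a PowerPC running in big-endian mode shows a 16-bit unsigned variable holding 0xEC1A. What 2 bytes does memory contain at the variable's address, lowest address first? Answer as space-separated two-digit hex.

Split into bytes (most-significant first): EC 1A.
Big-endian: lowest address holds the most-significant byte.
So the memory order matches the most-significant-first order: EC 1A.

EC 1A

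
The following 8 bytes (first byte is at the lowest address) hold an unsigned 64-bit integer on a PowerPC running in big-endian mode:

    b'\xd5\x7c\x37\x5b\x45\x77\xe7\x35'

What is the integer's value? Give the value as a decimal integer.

15383231292337809205

Big-endian: lowest address holds the most-significant byte.
The bytes are already most-significant first: 0xD57C375B4577E735.
0xD57C375B4577E735 = 15383231292337809205.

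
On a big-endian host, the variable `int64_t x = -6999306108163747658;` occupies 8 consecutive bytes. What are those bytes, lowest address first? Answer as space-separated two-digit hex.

9E DD 78 2D B4 AD 90 B6

Two's complement of -6999306108163747658 in 64 bits: 6999306108163747658 = 0x612287D24B526F4A; invert → 0x9EDD782DB4AD90B5; add 1 → 0x9EDD782DB4AD90B6.
Split into bytes (most-significant first): 9E DD 78 2D B4 AD 90 B6.
In big-endian order the high byte comes first in memory.
So the memory order matches the most-significant-first order: 9E DD 78 2D B4 AD 90 B6.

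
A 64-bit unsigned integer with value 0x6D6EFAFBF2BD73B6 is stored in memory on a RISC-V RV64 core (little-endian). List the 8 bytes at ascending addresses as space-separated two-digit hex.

B6 73 BD F2 FB FA 6E 6D

Split into bytes (most-significant first): 6D 6E FA FB F2 BD 73 B6.
Little-endian stores the least-significant byte at the lowest address.
So at ascending addresses the bytes are B6 73 BD F2 FB FA 6E 6D.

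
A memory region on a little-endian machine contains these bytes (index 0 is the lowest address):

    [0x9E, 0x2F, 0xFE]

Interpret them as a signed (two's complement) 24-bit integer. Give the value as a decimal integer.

Little-endian stores the least-significant byte at the lowest address.
Reassemble most-significant byte first: FE 2F 9E → 0xFE2F9E.
Top bit is set, so as a signed 24-bit value this is 0xFE2F9E − 2^24 = -118882.

-118882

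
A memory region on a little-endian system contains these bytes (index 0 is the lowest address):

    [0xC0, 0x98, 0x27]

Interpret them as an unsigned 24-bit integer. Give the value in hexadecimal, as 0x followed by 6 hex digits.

0x2798C0

Little-endian stores the least-significant byte at the lowest address.
Reassemble most-significant byte first: 27 98 C0 → 0x2798C0.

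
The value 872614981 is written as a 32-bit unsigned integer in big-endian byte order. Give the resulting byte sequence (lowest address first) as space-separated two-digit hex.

872614981 in hexadecimal, padded to 32 bits, is 0x34030C45.
Split into bytes (most-significant first): 34 03 0C 45.
Big-endian stores the most-significant byte at the lowest address.
So the memory order matches the most-significant-first order: 34 03 0C 45.

34 03 0C 45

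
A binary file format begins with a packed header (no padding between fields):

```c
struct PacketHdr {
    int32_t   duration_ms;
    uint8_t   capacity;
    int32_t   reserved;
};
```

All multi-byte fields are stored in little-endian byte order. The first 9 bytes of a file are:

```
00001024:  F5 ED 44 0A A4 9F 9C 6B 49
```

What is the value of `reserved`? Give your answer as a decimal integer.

1231789215

`reserved` follows `duration_ms` (4 B), `capacity` (1 B), so it starts at offset 4 + 1 = 5 and occupies 4 bytes.
Bytes at offsets 5..8: 9F 9C 6B 49.
Little-endian: lowest address holds the least-significant byte.
Reassemble most-significant byte first: 49 6B 9C 9F → 0x496B9C9F.
0x496B9C9F = 1231789215.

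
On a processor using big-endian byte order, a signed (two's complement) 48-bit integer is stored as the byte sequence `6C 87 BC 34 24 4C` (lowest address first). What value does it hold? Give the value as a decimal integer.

119330233918540

Big-endian: lowest address holds the most-significant byte.
The bytes are already most-significant first: 0x6C87BC34244C.
0x6C87BC34244C = 119330233918540.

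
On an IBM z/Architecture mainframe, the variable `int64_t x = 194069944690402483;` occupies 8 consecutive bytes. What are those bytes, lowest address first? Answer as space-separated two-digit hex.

194069944690402483 in hexadecimal, padded to 64 bits, is 0x02B1799622D9E4B3.
Split into bytes (most-significant first): 02 B1 79 96 22 D9 E4 B3.
In big-endian order the high byte comes first in memory.
So the memory order matches the most-significant-first order: 02 B1 79 96 22 D9 E4 B3.

02 B1 79 96 22 D9 E4 B3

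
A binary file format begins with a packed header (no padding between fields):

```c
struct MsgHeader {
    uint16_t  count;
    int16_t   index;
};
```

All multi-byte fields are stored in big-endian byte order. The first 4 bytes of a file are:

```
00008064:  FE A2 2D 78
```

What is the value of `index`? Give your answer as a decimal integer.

11640

`index` follows `count` (2 bytes), so it starts at byte offset 2 and occupies 2 bytes.
Bytes at offsets 2..3: 2D 78.
Big-endian stores the most-significant byte at the lowest address.
The bytes are already most-significant first: 0x2D78.
0x2D78 = 11640.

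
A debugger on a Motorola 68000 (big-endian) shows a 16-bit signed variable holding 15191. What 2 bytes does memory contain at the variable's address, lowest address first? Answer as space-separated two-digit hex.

3B 57

15191 in hexadecimal, padded to 16 bits, is 0x3B57.
Split into bytes (most-significant first): 3B 57.
Big-endian: lowest address holds the most-significant byte.
So the memory order matches the most-significant-first order: 3B 57.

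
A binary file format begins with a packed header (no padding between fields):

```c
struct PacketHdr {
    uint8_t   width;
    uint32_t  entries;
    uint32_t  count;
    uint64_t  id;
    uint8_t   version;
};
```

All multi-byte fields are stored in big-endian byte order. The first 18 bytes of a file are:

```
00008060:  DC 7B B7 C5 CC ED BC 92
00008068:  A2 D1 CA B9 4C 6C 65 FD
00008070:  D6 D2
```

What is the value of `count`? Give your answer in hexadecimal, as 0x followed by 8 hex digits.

0xEDBC92A2

`count` follows `width` (1 B), `entries` (4 B), so it starts at offset 1 + 4 = 5 and occupies 4 bytes.
Bytes at offsets 5..8: ED BC 92 A2.
In big-endian order the high byte comes first in memory.
The bytes are already most-significant first: 0xEDBC92A2.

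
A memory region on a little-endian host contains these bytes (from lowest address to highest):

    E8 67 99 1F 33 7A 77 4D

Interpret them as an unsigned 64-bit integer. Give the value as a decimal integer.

Little-endian: lowest address holds the least-significant byte.
Reassemble most-significant byte first: 4D 77 7A 33 1F 99 67 E8 → 0x4D777A331F9967E8.
0x4D777A331F9967E8 = 5582064623141087208.

5582064623141087208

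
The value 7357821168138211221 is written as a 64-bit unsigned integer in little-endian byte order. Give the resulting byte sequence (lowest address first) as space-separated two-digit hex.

95 4F BA 77 5E 3B 1C 66

7357821168138211221 in hexadecimal, padded to 64 bits, is 0x661C3B5E77BA4F95.
Split into bytes (most-significant first): 66 1C 3B 5E 77 BA 4F 95.
Little-endian: lowest address holds the least-significant byte.
So at ascending addresses the bytes are 95 4F BA 77 5E 3B 1C 66.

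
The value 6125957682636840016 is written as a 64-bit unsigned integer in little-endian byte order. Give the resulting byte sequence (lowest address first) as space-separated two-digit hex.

50 DC A4 3E 0E C6 03 55

6125957682636840016 in hexadecimal, padded to 64 bits, is 0x5503C60E3EA4DC50.
Split into bytes (most-significant first): 55 03 C6 0E 3E A4 DC 50.
In little-endian order the low byte comes first in memory.
So at ascending addresses the bytes are 50 DC A4 3E 0E C6 03 55.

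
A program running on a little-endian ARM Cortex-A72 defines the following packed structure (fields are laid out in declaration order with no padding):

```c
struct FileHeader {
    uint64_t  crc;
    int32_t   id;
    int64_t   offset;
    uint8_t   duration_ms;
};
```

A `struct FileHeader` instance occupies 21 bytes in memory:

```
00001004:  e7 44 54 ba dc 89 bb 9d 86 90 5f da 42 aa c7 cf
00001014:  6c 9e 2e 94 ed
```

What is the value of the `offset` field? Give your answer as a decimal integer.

-7769098116987901374

`offset` follows `crc` (8 B), `id` (4 B), so it starts at offset 8 + 4 = 12 and occupies 8 bytes.
Bytes at offsets 12..19: 42 AA C7 CF 6C 9E 2E 94.
Little-endian stores the least-significant byte at the lowest address.
Reassemble most-significant byte first: 94 2E 9E 6C CF C7 AA 42 → 0x942E9E6CCFC7AA42.
Top bit is set, so as a signed 64-bit value this is 0x942E9E6CCFC7AA42 − 2^64 = -7769098116987901374.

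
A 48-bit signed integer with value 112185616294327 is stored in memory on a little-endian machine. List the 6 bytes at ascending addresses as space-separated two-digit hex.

B7 E1 CE 3F 08 66

112185616294327 in hexadecimal, padded to 48 bits, is 0x66083FCEE1B7.
Split into bytes (most-significant first): 66 08 3F CE E1 B7.
Little-endian stores the least-significant byte at the lowest address.
So at ascending addresses the bytes are B7 E1 CE 3F 08 66.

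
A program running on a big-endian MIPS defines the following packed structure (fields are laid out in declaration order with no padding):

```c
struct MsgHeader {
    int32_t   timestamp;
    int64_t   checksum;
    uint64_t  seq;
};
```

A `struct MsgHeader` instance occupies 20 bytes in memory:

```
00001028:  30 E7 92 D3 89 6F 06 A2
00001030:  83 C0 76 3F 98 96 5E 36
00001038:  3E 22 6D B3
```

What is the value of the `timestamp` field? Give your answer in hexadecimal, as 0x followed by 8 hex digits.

`timestamp` is the first field, at byte offset 0, occupying 4 bytes.
Bytes at offsets 0..3: 30 E7 92 D3.
Big-endian stores the most-significant byte at the lowest address.
The bytes are already most-significant first: 0x30E792D3.

0x30E792D3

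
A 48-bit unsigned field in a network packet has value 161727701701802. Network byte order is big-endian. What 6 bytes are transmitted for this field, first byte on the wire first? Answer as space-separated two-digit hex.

93 17 2A 35 D4 AA

161727701701802 in hexadecimal, padded to 48 bits, is 0x93172A35D4AA.
Split into bytes (most-significant first): 93 17 2A 35 D4 AA.
Big-endian stores the most-significant byte at the lowest address.
So the memory order matches the most-significant-first order: 93 17 2A 35 D4 AA.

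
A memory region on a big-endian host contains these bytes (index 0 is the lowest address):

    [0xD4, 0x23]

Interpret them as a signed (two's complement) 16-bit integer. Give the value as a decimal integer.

-11229

Big-endian stores the most-significant byte at the lowest address.
The bytes are already most-significant first: 0xD423.
Top bit is set, so as a signed 16-bit value this is 0xD423 − 2^16 = -11229.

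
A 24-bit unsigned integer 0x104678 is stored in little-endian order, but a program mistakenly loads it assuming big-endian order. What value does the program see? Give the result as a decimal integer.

Stored little-endian, the bytes at ascending addresses are 78 46 10.
Read back as big-endian, the last byte is least significant, giving 0x784610.
0x784610 = 7882256.

7882256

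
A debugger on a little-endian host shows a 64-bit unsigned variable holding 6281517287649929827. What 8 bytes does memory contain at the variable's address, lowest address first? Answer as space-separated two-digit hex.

63 6A D9 34 B1 6E 2C 57

6281517287649929827 in hexadecimal, padded to 64 bits, is 0x572C6EB134D96A63.
Split into bytes (most-significant first): 57 2C 6E B1 34 D9 6A 63.
Little-endian stores the least-significant byte at the lowest address.
So at ascending addresses the bytes are 63 6A D9 34 B1 6E 2C 57.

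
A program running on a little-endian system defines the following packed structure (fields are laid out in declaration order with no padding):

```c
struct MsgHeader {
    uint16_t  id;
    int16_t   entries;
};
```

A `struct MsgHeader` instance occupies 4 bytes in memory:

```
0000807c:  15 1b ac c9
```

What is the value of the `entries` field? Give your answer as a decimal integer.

`entries` follows `id` (2 bytes), so it starts at byte offset 2 and occupies 2 bytes.
Bytes at offsets 2..3: AC C9.
In little-endian order the low byte comes first in memory.
Reassemble most-significant byte first: C9 AC → 0xC9AC.
Top bit is set, so as a signed 16-bit value this is 0xC9AC − 2^16 = -13908.

-13908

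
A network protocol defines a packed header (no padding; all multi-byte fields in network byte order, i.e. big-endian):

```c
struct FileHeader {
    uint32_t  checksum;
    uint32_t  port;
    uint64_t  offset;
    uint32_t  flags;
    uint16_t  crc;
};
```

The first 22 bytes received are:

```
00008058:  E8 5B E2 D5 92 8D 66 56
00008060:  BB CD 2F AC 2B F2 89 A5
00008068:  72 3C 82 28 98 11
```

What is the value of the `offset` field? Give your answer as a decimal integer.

`offset` follows `checksum` (4 B), `port` (4 B), so it starts at offset 4 + 4 = 8 and occupies 8 bytes.
Bytes at offsets 8..15: BB CD 2F AC 2B F2 89 A5.
Big-endian stores the most-significant byte at the lowest address.
The bytes are already most-significant first: 0xBBCD2FAC2BF289A5.
0xBBCD2FAC2BF289A5 = 13532524871836404133.

13532524871836404133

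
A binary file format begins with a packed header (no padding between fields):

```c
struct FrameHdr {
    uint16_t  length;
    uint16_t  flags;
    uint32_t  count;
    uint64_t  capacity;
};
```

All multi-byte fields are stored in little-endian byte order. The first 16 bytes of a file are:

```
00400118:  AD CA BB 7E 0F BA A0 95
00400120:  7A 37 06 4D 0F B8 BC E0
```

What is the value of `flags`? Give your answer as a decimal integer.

`flags` follows `length` (2 bytes), so it starts at byte offset 2 and occupies 2 bytes.
Bytes at offsets 2..3: BB 7E.
Little-endian stores the least-significant byte at the lowest address.
Reassemble most-significant byte first: 7E BB → 0x7EBB.
0x7EBB = 32443.

32443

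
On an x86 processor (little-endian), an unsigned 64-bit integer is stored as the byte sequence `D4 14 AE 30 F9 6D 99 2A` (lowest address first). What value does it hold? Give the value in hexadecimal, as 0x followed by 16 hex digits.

Little-endian: lowest address holds the least-significant byte.
Reassemble most-significant byte first: 2A 99 6D F9 30 AE 14 D4 → 0x2A996DF930AE14D4.

0x2A996DF930AE14D4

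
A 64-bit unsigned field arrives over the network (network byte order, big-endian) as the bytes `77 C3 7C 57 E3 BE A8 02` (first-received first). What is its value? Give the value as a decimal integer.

8629878027896924162

Big-endian: lowest address holds the most-significant byte.
The bytes are already most-significant first: 0x77C37C57E3BEA802.
0x77C37C57E3BEA802 = 8629878027896924162.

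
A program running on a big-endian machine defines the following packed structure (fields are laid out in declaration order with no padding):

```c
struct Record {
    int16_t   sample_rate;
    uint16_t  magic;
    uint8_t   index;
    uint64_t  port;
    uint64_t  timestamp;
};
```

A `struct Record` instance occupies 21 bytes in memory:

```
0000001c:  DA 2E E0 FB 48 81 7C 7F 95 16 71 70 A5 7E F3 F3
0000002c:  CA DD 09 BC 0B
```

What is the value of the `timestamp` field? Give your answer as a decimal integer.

9147923320736955403

`timestamp` follows `sample_rate` (2 B), `magic` (2 B), `index` (1 B), `port` (8 B), so it starts at offset 2 + 2 + 1 + 8 = 13 and occupies 8 bytes.
Bytes at offsets 13..20: 7E F3 F3 CA DD 09 BC 0B.
In big-endian order the high byte comes first in memory.
The bytes are already most-significant first: 0x7EF3F3CADD09BC0B.
0x7EF3F3CADD09BC0B = 9147923320736955403.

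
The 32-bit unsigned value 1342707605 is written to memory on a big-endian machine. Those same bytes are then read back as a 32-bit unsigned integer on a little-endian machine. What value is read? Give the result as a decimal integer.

2501314640

1342707605 in 32-bit hexadecimal is 0x50081795.
Stored big-endian, the bytes at ascending addresses are 50 08 17 95.
Read back as little-endian, the first byte is least significant, giving 0x95170850.
0x95170850 = 2501314640.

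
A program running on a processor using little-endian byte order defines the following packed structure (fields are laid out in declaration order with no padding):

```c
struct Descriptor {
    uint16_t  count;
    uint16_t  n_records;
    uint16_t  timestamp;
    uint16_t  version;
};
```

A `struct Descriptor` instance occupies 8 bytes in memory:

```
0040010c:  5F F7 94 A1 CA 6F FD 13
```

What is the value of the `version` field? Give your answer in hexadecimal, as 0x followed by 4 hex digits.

0x13FD

`version` follows `count` (2 B), `n_records` (2 B), `timestamp` (2 B), so it starts at offset 2 + 2 + 2 = 6 and occupies 2 bytes.
Bytes at offsets 6..7: FD 13.
Little-endian: lowest address holds the least-significant byte.
Reassemble most-significant byte first: 13 FD → 0x13FD.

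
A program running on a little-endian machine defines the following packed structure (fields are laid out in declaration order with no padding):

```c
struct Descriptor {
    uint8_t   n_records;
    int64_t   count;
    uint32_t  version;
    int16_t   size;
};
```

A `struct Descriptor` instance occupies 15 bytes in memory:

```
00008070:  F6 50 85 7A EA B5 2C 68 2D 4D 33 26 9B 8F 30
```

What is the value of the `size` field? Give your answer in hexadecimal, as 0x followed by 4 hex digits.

`size` follows `n_records` (1 B), `count` (8 B), `version` (4 B), so it starts at offset 1 + 8 + 4 = 13 and occupies 2 bytes.
Bytes at offsets 13..14: 8F 30.
In little-endian order the low byte comes first in memory.
Reassemble most-significant byte first: 30 8F → 0x308F.

0x308F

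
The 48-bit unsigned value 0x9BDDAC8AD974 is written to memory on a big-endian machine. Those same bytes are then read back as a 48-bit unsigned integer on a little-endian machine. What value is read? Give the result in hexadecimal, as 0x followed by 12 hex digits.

Stored big-endian, the bytes at ascending addresses are 9B DD AC 8A D9 74.
Read back as little-endian, the first byte is least significant, giving 0x74D98AACDD9B.

0x74D98AACDD9B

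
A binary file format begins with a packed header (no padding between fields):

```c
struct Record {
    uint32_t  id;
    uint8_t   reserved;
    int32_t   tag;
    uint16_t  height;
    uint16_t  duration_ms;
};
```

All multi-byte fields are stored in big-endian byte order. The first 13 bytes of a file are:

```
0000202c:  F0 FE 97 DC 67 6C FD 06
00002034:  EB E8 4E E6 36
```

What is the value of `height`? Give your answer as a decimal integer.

59470

`height` follows `id` (4 B), `reserved` (1 B), `tag` (4 B), so it starts at offset 4 + 1 + 4 = 9 and occupies 2 bytes.
Bytes at offsets 9..10: E8 4E.
Big-endian stores the most-significant byte at the lowest address.
The bytes are already most-significant first: 0xE84E.
0xE84E = 59470.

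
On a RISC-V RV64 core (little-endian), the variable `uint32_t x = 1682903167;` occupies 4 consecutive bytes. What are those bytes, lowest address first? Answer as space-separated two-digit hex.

7F 10 4F 64

1682903167 in hexadecimal, padded to 32 bits, is 0x644F107F.
Split into bytes (most-significant first): 64 4F 10 7F.
In little-endian order the low byte comes first in memory.
So at ascending addresses the bytes are 7F 10 4F 64.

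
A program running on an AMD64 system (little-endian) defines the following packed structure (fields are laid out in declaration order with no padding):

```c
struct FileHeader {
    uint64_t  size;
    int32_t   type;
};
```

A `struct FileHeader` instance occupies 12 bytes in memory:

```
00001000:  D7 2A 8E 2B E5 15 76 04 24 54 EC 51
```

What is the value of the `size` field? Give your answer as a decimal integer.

321468497426000599

`size` is the first field, at byte offset 0, occupying 8 bytes.
Bytes at offsets 0..7: D7 2A 8E 2B E5 15 76 04.
Little-endian stores the least-significant byte at the lowest address.
Reassemble most-significant byte first: 04 76 15 E5 2B 8E 2A D7 → 0x047615E52B8E2AD7.
0x047615E52B8E2AD7 = 321468497426000599.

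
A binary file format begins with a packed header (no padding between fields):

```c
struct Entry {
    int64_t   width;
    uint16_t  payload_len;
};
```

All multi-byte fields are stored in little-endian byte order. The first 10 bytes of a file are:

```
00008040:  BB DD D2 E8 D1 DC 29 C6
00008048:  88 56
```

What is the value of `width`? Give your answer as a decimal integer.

-4167557186042274373

`width` is the first field, at byte offset 0, occupying 8 bytes.
Bytes at offsets 0..7: BB DD D2 E8 D1 DC 29 C6.
Little-endian stores the least-significant byte at the lowest address.
Reassemble most-significant byte first: C6 29 DC D1 E8 D2 DD BB → 0xC629DCD1E8D2DDBB.
Top bit is set, so as a signed 64-bit value this is 0xC629DCD1E8D2DDBB − 2^64 = -4167557186042274373.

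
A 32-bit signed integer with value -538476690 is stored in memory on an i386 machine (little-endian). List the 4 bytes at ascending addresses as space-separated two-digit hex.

Two's complement of -538476690 in 32 bits: 538476690 = 0x20188092; invert → 0xDFE77F6D; add 1 → 0xDFE77F6E.
Split into bytes (most-significant first): DF E7 7F 6E.
Little-endian: lowest address holds the least-significant byte.
So at ascending addresses the bytes are 6E 7F E7 DF.

6E 7F E7 DF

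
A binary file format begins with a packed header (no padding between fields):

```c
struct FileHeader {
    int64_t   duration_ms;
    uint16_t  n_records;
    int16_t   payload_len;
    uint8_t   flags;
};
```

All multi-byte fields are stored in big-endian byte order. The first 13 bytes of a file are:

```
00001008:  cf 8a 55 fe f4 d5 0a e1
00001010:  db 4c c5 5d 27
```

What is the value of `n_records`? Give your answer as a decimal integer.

56140

`n_records` follows `duration_ms` (8 bytes), so it starts at byte offset 8 and occupies 2 bytes.
Bytes at offsets 8..9: DB 4C.
Big-endian: lowest address holds the most-significant byte.
The bytes are already most-significant first: 0xDB4C.
0xDB4C = 56140.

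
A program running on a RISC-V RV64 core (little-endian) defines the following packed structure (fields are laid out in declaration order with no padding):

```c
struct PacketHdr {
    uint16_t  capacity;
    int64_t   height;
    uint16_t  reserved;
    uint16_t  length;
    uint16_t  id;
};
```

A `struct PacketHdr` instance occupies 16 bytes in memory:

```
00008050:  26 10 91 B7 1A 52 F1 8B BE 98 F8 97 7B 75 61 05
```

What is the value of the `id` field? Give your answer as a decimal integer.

`id` follows `capacity` (2 B), `height` (8 B), `reserved` (2 B), `length` (2 B), so it starts at offset 2 + 8 + 2 + 2 = 14 and occupies 2 bytes.
Bytes at offsets 14..15: 61 05.
In little-endian order the low byte comes first in memory.
Reassemble most-significant byte first: 05 61 → 0x0561.
0x0561 = 1377.

1377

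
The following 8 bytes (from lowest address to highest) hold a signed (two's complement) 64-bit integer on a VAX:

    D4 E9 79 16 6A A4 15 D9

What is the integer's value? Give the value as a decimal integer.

Little-endian stores the least-significant byte at the lowest address.
Reassemble most-significant byte first: D9 15 A4 6A 16 79 E9 D4 → 0xD915A46A1679E9D4.
Top bit is set, so as a signed 64-bit value this is 0xD915A46A1679E9D4 − 2^64 = -2804154417417688620.

-2804154417417688620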